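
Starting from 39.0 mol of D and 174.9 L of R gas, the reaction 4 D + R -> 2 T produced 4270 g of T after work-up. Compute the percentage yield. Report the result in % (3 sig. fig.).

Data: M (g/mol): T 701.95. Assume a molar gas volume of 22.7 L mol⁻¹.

39.5 %

n(D) = 39.00 mol
n(R) = 174.9 / 22.7 = 7.705 mol
n/ν for D = 39.00/4 = 9.750
n/ν for R = 7.705/1 = 7.705
Smallest n/ν is R → limiting reagent.
theoretical n(T) = (2/1) × 7.705 = 15.41 mol → 10820 g
% yield = 4270 / 10820 × 100 = 39.46 %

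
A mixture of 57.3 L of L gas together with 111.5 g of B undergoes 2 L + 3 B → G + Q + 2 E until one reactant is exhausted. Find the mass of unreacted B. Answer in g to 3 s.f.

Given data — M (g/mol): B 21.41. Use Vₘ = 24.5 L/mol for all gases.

n(L) = 57.30 / 24.5 = 2.339 mol
n(B) = 111.5 / 21.41 = 5.208 mol
n/ν → L: 1.170, B: 1.736; L is limiting.
B consumed = (3/2) × 2.339 = 3.509 mol
B remaining = 5.208 − 3.509 = 1.699 mol
mass = 1.699 × 21.41 = 36.38 g

36.4 g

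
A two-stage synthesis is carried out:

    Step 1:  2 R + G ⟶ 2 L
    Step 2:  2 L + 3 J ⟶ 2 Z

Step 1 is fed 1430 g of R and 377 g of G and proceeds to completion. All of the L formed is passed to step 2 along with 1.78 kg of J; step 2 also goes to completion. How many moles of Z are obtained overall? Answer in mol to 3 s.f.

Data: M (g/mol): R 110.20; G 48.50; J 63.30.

13.0 mol

Step 1:
n(R) = 1430 / 110.20 = 12.98 mol
n(G) = 377.0 / 48.50 = 7.773 mol
n/ν for R = 12.98/2 = 6.490
n/ν for G = 7.773/1 = 7.773
Smallest n/ν is R → limiting reagent.
n(L) produced = (2/2) × 12.98 = 12.98 mol
Step 2:
n(L) available = 12.98 mol
n(J) = 1.780×1000 / 63.30 = 28.12 mol
n/ν for L = 12.98/2 = 6.490
n/ν for J = 28.12/3 = 9.373
Smallest n/ν is L → limiting reagent.
n(Z) = (2/2) × 12.98 = 12.98 mol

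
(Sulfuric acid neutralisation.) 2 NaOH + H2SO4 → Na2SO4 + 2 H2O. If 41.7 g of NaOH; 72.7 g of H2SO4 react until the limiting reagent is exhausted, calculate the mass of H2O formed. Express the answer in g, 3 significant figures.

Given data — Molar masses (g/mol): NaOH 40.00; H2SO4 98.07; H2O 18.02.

n(NaOH) = 41.70 / 40.00 = 1.043 mol
n(H2SO4) = 72.70 / 98.07 = 0.7413 mol
n/ν → NaOH: 0.5215, H2SO4: 0.7413; NaOH is limiting.
n(H2O) = (2/2) × 1.043 = 1.043 mol
mass = 1.043 × 18.02 = 18.79 g

18.8 g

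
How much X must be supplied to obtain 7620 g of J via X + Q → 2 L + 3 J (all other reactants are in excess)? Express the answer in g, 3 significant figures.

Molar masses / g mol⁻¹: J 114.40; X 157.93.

3510 g

n(J) = 7620 / 114.40 = 66.61 mol
n(X) = (1/3) × 66.61 = 22.20 mol
mass = 22.20 × 157.93 = 3506 g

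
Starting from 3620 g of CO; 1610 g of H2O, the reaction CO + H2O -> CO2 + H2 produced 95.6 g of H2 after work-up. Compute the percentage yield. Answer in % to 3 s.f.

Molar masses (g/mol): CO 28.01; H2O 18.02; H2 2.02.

n(CO) = 3620 / 28.01 = 129.2 mol
n(H2O) = 1610 / 18.02 = 89.35 mol
n/ν for CO = 129.2/1 = 129.2
n/ν for H2O = 89.35/1 = 89.35
Smallest n/ν is H2O → limiting reagent.
theoretical n(H2) = (1/1) × 89.35 = 89.35 mol → 180.5 g
% yield = 95.6 / 180.5 × 100 = 52.96 %

53.0 %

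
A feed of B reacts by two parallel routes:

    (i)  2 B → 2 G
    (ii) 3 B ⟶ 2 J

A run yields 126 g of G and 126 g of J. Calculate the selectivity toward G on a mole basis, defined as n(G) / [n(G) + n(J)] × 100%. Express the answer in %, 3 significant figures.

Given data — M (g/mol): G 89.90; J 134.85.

n(G) = 126 / 89.90 = 1.402 mol
n(J) = 126 / 134.85 = 0.9344 mol
selectivity = 1.402/(1.402+0.9344) × 100 = 60.01 %

60.0 %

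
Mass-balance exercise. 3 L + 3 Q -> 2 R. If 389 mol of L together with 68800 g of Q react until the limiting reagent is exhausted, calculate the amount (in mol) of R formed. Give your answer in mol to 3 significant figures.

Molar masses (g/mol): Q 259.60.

n(L) = 389.0 mol
n(Q) = 68800 / 259.60 = 265.0 mol
n/ν for L = 389.0/3 = 129.7
n/ν for Q = 265.0/3 = 88.33
Smallest n/ν is Q → limiting reagent.
n(R) = (2/3) × 265.0 = 176.7 mol

177 mol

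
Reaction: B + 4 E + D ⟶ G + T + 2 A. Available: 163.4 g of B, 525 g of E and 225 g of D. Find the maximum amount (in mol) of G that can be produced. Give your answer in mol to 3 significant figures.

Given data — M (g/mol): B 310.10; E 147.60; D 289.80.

0.527 mol

n(B) = 163.4 / 310.10 = 0.5269 mol
n(E) = 525.0 / 147.60 = 3.557 mol
n(D) = 225.0 / 289.80 = 0.7764 mol
n/ν for B = 0.5269/1 = 0.5269
n/ν for E = 3.557/4 = 0.8893
n/ν for D = 0.7764/1 = 0.7764
Smallest n/ν is B → limiting reagent.
n(G) = (1/1) × 0.5269 = 0.5269 mol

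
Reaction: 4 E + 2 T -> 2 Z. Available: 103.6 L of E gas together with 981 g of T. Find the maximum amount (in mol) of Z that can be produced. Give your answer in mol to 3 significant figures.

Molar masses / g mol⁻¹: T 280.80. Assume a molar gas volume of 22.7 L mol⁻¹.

2.28 mol

n(E) = 103.6 / 22.7 = 4.564 mol
n(T) = 981.0 / 280.80 = 3.494 mol
n/ν → E: 1.141, T: 1.747; E is limiting.
n(Z) = (2/4) × 4.564 = 2.282 mol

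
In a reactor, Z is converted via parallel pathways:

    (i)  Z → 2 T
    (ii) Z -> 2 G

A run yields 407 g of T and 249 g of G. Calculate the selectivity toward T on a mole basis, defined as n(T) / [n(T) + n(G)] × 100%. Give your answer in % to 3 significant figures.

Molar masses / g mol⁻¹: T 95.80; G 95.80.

n(T) = 407 / 95.80 = 4.248 mol
n(G) = 249 / 95.80 = 2.599 mol
selectivity = 4.248/(4.248+2.599) × 100 = 62.04 %

62.0 %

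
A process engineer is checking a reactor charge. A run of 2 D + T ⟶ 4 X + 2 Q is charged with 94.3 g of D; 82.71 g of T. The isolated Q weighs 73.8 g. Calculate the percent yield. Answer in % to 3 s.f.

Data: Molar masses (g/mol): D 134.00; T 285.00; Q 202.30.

n(D) = 94.30 / 134.00 = 0.7037 mol
n(T) = 82.71 / 285.00 = 0.2902 mol
n/ν for D = 0.7037/2 = 0.3519
n/ν for T = 0.2902/1 = 0.2902
Smallest n/ν is T → limiting reagent.
theoretical n(Q) = (2/1) × 0.2902 = 0.5804 mol → 117.4 g
% yield = 73.8 / 117.4 × 100 = 62.86 %

62.9 %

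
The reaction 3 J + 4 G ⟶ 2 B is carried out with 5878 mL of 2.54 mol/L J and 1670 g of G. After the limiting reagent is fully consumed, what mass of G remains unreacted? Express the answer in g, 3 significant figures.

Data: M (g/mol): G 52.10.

633 g

n(J) = 2.54 × 5878/1000 = 14.93 mol
n(G) = 1670 / 52.10 = 32.05 mol
n/ν for J = 14.93/3 = 4.977
n/ν for G = 32.05/4 = 8.013
Smallest n/ν is J → limiting reagent.
G consumed = (4/3) × 14.93 = 19.91 mol
G remaining = 32.05 − 19.91 = 12.14 mol
mass = 12.14 × 52.10 = 632.5 g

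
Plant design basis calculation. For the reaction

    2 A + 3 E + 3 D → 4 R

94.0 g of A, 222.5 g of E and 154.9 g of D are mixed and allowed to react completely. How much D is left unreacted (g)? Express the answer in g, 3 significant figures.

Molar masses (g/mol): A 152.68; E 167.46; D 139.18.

26.4 g

n(A) = 94.00 / 152.68 = 0.6157 mol
n(E) = 222.5 / 167.46 = 1.329 mol
n(D) = 154.9 / 139.18 = 1.113 mol
n/ν → A: 0.3079, E: 0.4430, D: 0.3710; A is limiting.
D consumed = (3/2) × 0.6157 = 0.9236 mol
D remaining = 1.113 − 0.9236 = 0.1894 mol
mass = 0.1894 × 139.18 = 26.36 g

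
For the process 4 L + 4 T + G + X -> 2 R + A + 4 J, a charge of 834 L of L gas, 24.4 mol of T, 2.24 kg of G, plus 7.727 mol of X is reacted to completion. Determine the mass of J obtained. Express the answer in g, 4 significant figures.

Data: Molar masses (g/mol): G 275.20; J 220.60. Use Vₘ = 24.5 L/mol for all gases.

n(L) = 834.0 / 24.5 = 34.04 mol
n(T) = 24.40 mol
n(G) = 2.240×1000 / 275.20 = 8.140 mol
n(X) = 7.727 mol
n/ν for L = 34.04/4 = 8.510
n/ν for T = 24.40/4 = 6.100
n/ν for G = 8.140/1 = 8.140
n/ν for X = 7.727/1 = 7.727
Smallest n/ν is T → limiting reagent.
n(J) = (4/4) × 24.40 = 24.40 mol
mass = 24.40 × 220.60 = 5383 g

5383 g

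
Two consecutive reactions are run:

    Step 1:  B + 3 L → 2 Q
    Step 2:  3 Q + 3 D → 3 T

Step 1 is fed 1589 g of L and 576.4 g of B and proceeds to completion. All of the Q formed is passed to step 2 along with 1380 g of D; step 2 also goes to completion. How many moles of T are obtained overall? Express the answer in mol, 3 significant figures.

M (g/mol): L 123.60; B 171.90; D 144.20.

Step 1:
n(L) = 1589 / 123.60 = 12.86 mol
n(B) = 576.4 / 171.90 = 3.353 mol
n/ν for L = 12.86/3 = 4.287
n/ν for B = 3.353/1 = 3.353
Smallest n/ν is B → limiting reagent.
n(Q) produced = (2/1) × 3.353 = 6.706 mol
Step 2:
n(Q) available = 6.706 mol
n(D) = 1380 / 144.20 = 9.570 mol
n/ν for Q = 6.706/3 = 2.235
n/ν for D = 9.570/3 = 3.190
Smallest n/ν is Q → limiting reagent.
n(T) = (3/3) × 6.706 = 6.706 mol

6.71 mol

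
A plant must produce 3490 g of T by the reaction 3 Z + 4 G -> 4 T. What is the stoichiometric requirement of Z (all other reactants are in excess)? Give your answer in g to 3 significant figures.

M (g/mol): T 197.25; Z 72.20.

n(T) = 3490 / 197.25 = 17.69 mol
n(Z) = (3/4) × 17.69 = 13.27 mol
mass = 13.27 × 72.20 = 958.1 g

958 g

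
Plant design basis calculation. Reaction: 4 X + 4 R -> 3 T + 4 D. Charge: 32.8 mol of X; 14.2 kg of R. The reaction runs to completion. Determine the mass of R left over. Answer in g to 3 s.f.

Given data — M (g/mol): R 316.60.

n(X) = 32.80 mol
n(R) = 14.20×1000 / 316.60 = 44.85 mol
n/ν → X: 8.200, R: 11.21; X is limiting.
R consumed = (4/4) × 32.80 = 32.80 mol
R remaining = 44.85 − 32.80 = 12.05 mol
mass = 12.05 × 316.60 = 3815 g

3820 g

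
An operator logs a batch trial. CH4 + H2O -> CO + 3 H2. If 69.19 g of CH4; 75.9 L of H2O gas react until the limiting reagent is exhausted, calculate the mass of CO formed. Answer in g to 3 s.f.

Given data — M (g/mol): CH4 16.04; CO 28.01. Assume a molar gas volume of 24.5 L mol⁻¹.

86.8 g

n(CH4) = 69.19 / 16.04 = 4.314 mol
n(H2O) = 75.90 / 24.5 = 3.098 mol
n/ν for CH4 = 4.314/1 = 4.314
n/ν for H2O = 3.098/1 = 3.098
Smallest n/ν is H2O → limiting reagent.
n(CO) = (1/1) × 3.098 = 3.098 mol
mass = 3.098 × 28.01 = 86.77 g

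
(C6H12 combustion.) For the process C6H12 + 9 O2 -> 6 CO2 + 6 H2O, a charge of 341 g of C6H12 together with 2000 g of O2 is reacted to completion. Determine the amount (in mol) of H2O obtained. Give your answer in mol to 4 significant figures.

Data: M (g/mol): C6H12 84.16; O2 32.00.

24.31 mol

n(C6H12) = 341.0 / 84.16 = 4.052 mol
n(O2) = 2000 / 32.00 = 62.50 mol
n/ν for C6H12 = 4.052/1 = 4.052
n/ν for O2 = 62.50/9 = 6.944
Smallest n/ν is C6H12 → limiting reagent.
n(H2O) = (6/1) × 4.052 = 24.31 mol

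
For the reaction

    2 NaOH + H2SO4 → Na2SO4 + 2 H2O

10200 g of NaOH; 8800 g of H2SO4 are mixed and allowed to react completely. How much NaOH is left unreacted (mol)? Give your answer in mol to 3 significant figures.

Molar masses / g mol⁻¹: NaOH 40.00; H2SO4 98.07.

75.5 mol

n(NaOH) = 10200 / 40.00 = 255.0 mol
n(H2SO4) = 8800 / 98.07 = 89.73 mol
n/ν for NaOH = 255.0/2 = 127.5
n/ν for H2SO4 = 89.73/1 = 89.73
Smallest n/ν is H2SO4 → limiting reagent.
NaOH consumed = (2/1) × 89.73 = 179.5 mol
NaOH remaining = 255.0 − 179.5 = 75.50 mol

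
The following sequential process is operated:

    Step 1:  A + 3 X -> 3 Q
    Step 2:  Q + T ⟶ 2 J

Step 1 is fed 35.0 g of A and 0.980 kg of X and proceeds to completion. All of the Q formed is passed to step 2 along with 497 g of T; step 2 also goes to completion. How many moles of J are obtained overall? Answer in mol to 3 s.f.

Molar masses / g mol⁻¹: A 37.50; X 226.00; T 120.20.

Step 1:
n(A) = 35.00 / 37.50 = 0.9333 mol
n(X) = 0.9800×1000 / 226.00 = 4.336 mol
n/ν for A = 0.9333/1 = 0.9333
n/ν for X = 4.336/3 = 1.445
Smallest n/ν is A → limiting reagent.
n(Q) produced = (3/1) × 0.9333 = 2.800 mol
Step 2:
n(Q) available = 2.800 mol
n(T) = 497.0 / 120.20 = 4.135 mol
n/ν for Q = 2.800/1 = 2.800
n/ν for T = 4.135/1 = 4.135
Smallest n/ν is Q → limiting reagent.
n(J) = (2/1) × 2.800 = 5.600 mol

5.60 mol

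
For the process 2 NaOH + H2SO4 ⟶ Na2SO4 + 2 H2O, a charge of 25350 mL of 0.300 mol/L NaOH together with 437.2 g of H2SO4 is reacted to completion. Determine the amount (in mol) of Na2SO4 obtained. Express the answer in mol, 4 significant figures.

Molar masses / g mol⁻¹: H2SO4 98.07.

3.803 mol

n(NaOH) = 0.300 × 25350/1000 = 7.605 mol
n(H2SO4) = 437.2 / 98.07 = 4.458 mol
n/ν → NaOH: 3.803, H2SO4: 4.458; NaOH is limiting.
n(Na2SO4) = (1/2) × 7.605 = 3.803 mol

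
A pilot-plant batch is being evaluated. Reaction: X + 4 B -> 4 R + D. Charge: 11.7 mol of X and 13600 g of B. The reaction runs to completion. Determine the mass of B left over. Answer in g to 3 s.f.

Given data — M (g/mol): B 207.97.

3870 g

n(X) = 11.70 mol
n(B) = 13600 / 207.97 = 65.39 mol
n/ν → X: 11.70, B: 16.35; X is limiting.
B consumed = (4/1) × 11.70 = 46.80 mol
B remaining = 65.39 − 46.80 = 18.59 mol
mass = 18.59 × 207.97 = 3866 g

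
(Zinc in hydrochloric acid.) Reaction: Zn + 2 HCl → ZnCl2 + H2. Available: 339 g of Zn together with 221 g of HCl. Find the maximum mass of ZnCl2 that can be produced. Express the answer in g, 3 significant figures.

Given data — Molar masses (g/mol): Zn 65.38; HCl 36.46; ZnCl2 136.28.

413 g

n(Zn) = 339.0 / 65.38 = 5.185 mol
n(HCl) = 221.0 / 36.46 = 6.061 mol
n/ν for Zn = 5.185/1 = 5.185
n/ν for HCl = 6.061/2 = 3.031
Smallest n/ν is HCl → limiting reagent.
n(ZnCl2) = (1/2) × 6.061 = 3.031 mol
mass = 3.031 × 136.28 = 413.1 g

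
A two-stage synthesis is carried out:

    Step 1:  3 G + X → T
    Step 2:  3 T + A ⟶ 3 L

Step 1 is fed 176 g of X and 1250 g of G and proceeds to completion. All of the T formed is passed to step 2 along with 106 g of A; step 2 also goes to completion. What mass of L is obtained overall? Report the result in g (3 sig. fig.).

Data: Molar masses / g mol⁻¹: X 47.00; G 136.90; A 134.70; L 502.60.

Step 1:
n(X) = 176.0 / 47.00 = 3.745 mol
n(G) = 1250 / 136.90 = 9.131 mol
n/ν → X: 3.745, G: 3.044; G is limiting.
n(T) produced = (1/3) × 9.131 = 3.044 mol
Step 2:
n(T) available = 3.044 mol
n(A) = 106.0 / 134.70 = 0.7869 mol
n/ν → T: 1.015, A: 0.7869; A is limiting.
n(L) = (3/1) × 0.7869 = 2.361 mol
mass = 2.361 × 502.60 = 1187 g

1190 g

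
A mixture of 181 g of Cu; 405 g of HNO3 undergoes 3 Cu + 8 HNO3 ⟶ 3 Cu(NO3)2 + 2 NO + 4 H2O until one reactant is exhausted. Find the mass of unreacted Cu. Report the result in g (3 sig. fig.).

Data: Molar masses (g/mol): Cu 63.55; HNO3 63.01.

27.8 g

n(Cu) = 181.0 / 63.55 = 2.848 mol
n(HNO3) = 405.0 / 63.01 = 6.428 mol
n/ν → Cu: 0.9493, HNO3: 0.8035; HNO3 is limiting.
Cu consumed = (3/8) × 6.428 = 2.411 mol
Cu remaining = 2.848 − 2.411 = 0.4370 mol
mass = 0.4370 × 63.55 = 27.77 g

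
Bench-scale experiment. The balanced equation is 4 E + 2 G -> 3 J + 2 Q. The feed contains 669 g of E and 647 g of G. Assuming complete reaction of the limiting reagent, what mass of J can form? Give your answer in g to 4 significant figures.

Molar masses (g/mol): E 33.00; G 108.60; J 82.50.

n(E) = 669.0 / 33.00 = 20.27 mol
n(G) = 647.0 / 108.60 = 5.958 mol
n/ν for E = 20.27/4 = 5.068
n/ν for G = 5.958/2 = 2.979
Smallest n/ν is G → limiting reagent.
n(J) = (3/2) × 5.958 = 8.937 mol
mass = 8.937 × 82.50 = 737.3 g

737.3 g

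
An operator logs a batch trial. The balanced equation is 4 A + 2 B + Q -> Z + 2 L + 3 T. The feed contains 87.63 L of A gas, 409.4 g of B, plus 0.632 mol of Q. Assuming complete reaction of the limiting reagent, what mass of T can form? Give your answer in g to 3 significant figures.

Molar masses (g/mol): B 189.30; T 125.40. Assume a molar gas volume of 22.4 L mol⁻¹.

238 g

n(A) = 87.63 / 22.4 = 3.912 mol
n(B) = 409.4 / 189.30 = 2.163 mol
n(Q) = 0.6320 mol
n/ν for A = 3.912/4 = 0.9780
n/ν for B = 2.163/2 = 1.082
n/ν for Q = 0.6320/1 = 0.6320
Smallest n/ν is Q → limiting reagent.
n(T) = (3/1) × 0.6320 = 1.896 mol
mass = 1.896 × 125.40 = 237.8 g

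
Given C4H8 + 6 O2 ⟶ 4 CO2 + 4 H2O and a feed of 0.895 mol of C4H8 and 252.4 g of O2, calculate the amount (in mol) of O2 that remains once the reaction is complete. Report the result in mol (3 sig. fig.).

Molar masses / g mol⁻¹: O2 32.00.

2.52 mol

n(C4H8) = 0.8950 mol
n(O2) = 252.4 / 32.00 = 7.888 mol
n/ν for C4H8 = 0.8950/1 = 0.8950
n/ν for O2 = 7.888/6 = 1.315
Smallest n/ν is C4H8 → limiting reagent.
O2 consumed = (6/1) × 0.8950 = 5.370 mol
O2 remaining = 7.888 − 5.370 = 2.518 mol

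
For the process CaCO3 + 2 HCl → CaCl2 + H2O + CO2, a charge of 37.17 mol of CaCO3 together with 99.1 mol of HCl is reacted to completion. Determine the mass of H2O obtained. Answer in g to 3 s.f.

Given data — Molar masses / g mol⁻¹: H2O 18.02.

n(CaCO3) = 37.17 mol
n(HCl) = 99.10 mol
n/ν for CaCO3 = 37.17/1 = 37.17
n/ν for HCl = 99.10/2 = 49.55
Smallest n/ν is CaCO3 → limiting reagent.
n(H2O) = (1/1) × 37.17 = 37.17 mol
mass = 37.17 × 18.02 = 669.8 g

670 g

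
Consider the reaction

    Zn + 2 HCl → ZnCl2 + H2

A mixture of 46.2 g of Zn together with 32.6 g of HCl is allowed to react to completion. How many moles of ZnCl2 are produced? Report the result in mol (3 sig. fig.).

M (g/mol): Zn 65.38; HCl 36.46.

0.447 mol

n(Zn) = 46.20 / 65.38 = 0.7066 mol
n(HCl) = 32.60 / 36.46 = 0.8941 mol
n/ν → Zn: 0.7066, HCl: 0.4471; HCl is limiting.
n(ZnCl2) = (1/2) × 0.8941 = 0.4471 mol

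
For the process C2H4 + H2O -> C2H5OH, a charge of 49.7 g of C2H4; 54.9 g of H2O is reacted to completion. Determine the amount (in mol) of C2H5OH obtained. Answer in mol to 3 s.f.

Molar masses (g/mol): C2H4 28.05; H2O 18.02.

1.77 mol

n(C2H4) = 49.70 / 28.05 = 1.772 mol
n(H2O) = 54.90 / 18.02 = 3.047 mol
n/ν → C2H4: 1.772, H2O: 3.047; C2H4 is limiting.
n(C2H5OH) = (1/1) × 1.772 = 1.772 mol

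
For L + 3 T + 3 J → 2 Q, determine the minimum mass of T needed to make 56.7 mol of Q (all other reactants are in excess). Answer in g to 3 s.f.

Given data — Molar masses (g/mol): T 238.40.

n(Q) = 56.70 mol
n(T) = (3/2) × 56.70 = 85.05 mol
mass = 85.05 × 238.40 = 20280 g

20300 g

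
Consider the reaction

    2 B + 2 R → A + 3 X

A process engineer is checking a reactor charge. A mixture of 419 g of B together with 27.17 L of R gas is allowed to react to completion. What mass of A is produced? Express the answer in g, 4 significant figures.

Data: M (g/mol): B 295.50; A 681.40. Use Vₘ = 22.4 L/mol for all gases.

n(B) = 419.0 / 295.50 = 1.418 mol
n(R) = 27.17 / 22.4 = 1.213 mol
n/ν → B: 0.7090, R: 0.6065; R is limiting.
n(A) = (1/2) × 1.213 = 0.6065 mol
mass = 0.6065 × 681.40 = 413.3 g

413.3 g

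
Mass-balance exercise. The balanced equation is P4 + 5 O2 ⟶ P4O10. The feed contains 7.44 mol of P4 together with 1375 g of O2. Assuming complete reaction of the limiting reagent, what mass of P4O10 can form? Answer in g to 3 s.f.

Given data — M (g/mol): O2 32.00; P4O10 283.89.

n(P4) = 7.440 mol
n(O2) = 1375 / 32.00 = 42.97 mol
n/ν → P4: 7.440, O2: 8.594; P4 is limiting.
n(P4O10) = (1/1) × 7.440 = 7.440 mol
mass = 7.440 × 283.89 = 2112 g

2110 g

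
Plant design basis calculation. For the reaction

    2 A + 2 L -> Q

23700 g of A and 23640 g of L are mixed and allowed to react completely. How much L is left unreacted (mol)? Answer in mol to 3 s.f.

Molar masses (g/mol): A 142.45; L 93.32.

n(A) = 23700 / 142.45 = 166.4 mol
n(L) = 23640 / 93.32 = 253.3 mol
n/ν → A: 83.20, L: 126.7; A is limiting.
L consumed = (2/2) × 166.4 = 166.4 mol
L remaining = 253.3 − 166.4 = 86.90 mol

86.9 mol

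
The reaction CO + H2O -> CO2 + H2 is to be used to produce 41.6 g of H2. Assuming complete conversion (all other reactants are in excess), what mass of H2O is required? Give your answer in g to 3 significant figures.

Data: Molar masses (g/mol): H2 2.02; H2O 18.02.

371 g

n(H2) = 41.6 / 2.02 = 20.59 mol
n(H2O) = (1/1) × 20.59 = 20.59 mol
mass = 20.59 × 18.02 = 371.0 g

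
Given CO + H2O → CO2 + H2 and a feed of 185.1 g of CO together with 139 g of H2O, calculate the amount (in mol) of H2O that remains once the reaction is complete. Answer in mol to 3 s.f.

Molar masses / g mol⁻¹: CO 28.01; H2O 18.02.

1.11 mol

n(CO) = 185.1 / 28.01 = 6.608 mol
n(H2O) = 139.0 / 18.02 = 7.714 mol
n/ν for CO = 6.608/1 = 6.608
n/ν for H2O = 7.714/1 = 7.714
Smallest n/ν is CO → limiting reagent.
H2O consumed = (1/1) × 6.608 = 6.608 mol
H2O remaining = 7.714 − 6.608 = 1.106 mol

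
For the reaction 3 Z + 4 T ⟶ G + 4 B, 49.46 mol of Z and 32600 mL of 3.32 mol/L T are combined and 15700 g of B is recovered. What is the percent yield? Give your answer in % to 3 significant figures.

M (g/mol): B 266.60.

89.3 %

n(Z) = 49.46 mol
n(T) = 3.32 × 32600/1000 = 108.2 mol
n/ν → Z: 16.49, T: 27.05; Z is limiting.
theoretical n(B) = (4/3) × 49.46 = 65.95 mol → 17580 g
% yield = 15700 / 17580 × 100 = 89.31 %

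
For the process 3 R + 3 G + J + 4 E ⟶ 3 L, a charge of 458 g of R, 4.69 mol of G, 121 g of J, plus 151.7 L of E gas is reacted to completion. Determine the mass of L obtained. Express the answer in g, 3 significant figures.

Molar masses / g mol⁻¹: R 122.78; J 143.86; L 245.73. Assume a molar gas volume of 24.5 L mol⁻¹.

620 g

n(R) = 458.0 / 122.78 = 3.730 mol
n(G) = 4.690 mol
n(J) = 121.0 / 143.86 = 0.8411 mol
n(E) = 151.7 / 24.5 = 6.192 mol
n/ν for R = 3.730/3 = 1.243
n/ν for G = 4.690/3 = 1.563
n/ν for J = 0.8411/1 = 0.8411
n/ν for E = 6.192/4 = 1.548
Smallest n/ν is J → limiting reagent.
n(L) = (3/1) × 0.8411 = 2.523 mol
mass = 2.523 × 245.73 = 620.0 g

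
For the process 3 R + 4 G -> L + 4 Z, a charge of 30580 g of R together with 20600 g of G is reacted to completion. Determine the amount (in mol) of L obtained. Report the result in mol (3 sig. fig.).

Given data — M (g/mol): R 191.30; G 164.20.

31.4 mol

n(R) = 30580 / 191.30 = 159.9 mol
n(G) = 20600 / 164.20 = 125.5 mol
n/ν → R: 53.30, G: 31.38; G is limiting.
n(L) = (1/4) × 125.5 = 31.38 mol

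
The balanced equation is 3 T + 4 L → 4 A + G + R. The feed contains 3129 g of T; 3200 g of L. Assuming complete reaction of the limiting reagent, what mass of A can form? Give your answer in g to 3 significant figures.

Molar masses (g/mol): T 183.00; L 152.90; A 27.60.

578 g

n(T) = 3129 / 183.00 = 17.10 mol
n(L) = 3200 / 152.90 = 20.93 mol
n/ν for T = 17.10/3 = 5.700
n/ν for L = 20.93/4 = 5.233
Smallest n/ν is L → limiting reagent.
n(A) = (4/4) × 20.93 = 20.93 mol
mass = 20.93 × 27.60 = 577.7 g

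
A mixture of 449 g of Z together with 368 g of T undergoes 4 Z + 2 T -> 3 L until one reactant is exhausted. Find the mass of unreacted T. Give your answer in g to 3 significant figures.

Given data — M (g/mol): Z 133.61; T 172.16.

78.7 g

n(Z) = 449.0 / 133.61 = 3.361 mol
n(T) = 368.0 / 172.16 = 2.138 mol
n/ν for Z = 3.361/4 = 0.8403
n/ν for T = 2.138/2 = 1.069
Smallest n/ν is Z → limiting reagent.
T consumed = (2/4) × 3.361 = 1.681 mol
T remaining = 2.138 − 1.681 = 0.4570 mol
mass = 0.4570 × 172.16 = 78.68 g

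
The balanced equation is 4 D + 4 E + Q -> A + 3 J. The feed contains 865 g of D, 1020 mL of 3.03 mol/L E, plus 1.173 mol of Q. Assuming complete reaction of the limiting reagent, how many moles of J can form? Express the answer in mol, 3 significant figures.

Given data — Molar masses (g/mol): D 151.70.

2.32 mol

n(D) = 865.0 / 151.70 = 5.702 mol
n(E) = 3.03 × 1020/1000 = 3.091 mol
n(Q) = 1.173 mol
n/ν for D = 5.702/4 = 1.426
n/ν for E = 3.091/4 = 0.7728
n/ν for Q = 1.173/1 = 1.173
Smallest n/ν is E → limiting reagent.
n(J) = (3/4) × 3.091 = 2.318 mol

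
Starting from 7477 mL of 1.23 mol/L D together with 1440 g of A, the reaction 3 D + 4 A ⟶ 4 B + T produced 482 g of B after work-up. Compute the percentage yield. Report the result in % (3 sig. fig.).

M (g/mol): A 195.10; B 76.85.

n(D) = 1.23 × 7477/1000 = 9.197 mol
n(A) = 1440 / 195.10 = 7.381 mol
n/ν for D = 9.197/3 = 3.066
n/ν for A = 7.381/4 = 1.845
Smallest n/ν is A → limiting reagent.
theoretical n(B) = (4/4) × 7.381 = 7.381 mol → 567.2 g
% yield = 482 / 567.2 × 100 = 84.98 %

85.0 %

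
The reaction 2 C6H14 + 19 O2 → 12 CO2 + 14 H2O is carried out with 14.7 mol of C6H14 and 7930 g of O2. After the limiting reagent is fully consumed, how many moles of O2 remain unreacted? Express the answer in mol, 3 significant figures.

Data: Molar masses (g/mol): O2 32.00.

108 mol

n(C6H14) = 14.70 mol
n(O2) = 7930 / 32.00 = 247.8 mol
n/ν for C6H14 = 14.70/2 = 7.350
n/ν for O2 = 247.8/19 = 13.04
Smallest n/ν is C6H14 → limiting reagent.
O2 consumed = (19/2) × 14.70 = 139.7 mol
O2 remaining = 247.8 − 139.7 = 108.1 mol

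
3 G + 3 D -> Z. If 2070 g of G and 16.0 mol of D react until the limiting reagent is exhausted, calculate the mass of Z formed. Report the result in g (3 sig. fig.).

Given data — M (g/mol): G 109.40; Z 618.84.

n(G) = 2070 / 109.40 = 18.92 mol
n(D) = 16.00 mol
n/ν for G = 18.92/3 = 6.307
n/ν for D = 16.00/3 = 5.333
Smallest n/ν is D → limiting reagent.
n(Z) = (1/3) × 16.00 = 5.333 mol
mass = 5.333 × 618.84 = 3300 g

3300 g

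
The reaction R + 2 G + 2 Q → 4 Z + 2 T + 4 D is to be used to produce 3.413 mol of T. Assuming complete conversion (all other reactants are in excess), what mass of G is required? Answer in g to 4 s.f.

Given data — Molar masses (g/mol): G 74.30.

n(T) = 3.413 mol
n(G) = (2/2) × 3.413 = 3.413 mol
mass = 3.413 × 74.30 = 253.6 g

253.6 g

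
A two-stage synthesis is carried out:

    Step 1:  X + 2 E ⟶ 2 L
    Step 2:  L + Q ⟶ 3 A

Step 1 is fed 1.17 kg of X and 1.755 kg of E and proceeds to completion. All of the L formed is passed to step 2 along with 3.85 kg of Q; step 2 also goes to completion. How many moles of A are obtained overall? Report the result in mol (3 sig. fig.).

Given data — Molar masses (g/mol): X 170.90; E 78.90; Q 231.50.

41.1 mol

Step 1:
n(X) = 1.170×1000 / 170.90 = 6.846 mol
n(E) = 1.755×1000 / 78.90 = 22.24 mol
n/ν → X: 6.846, E: 11.12; X is limiting.
n(L) produced = (2/1) × 6.846 = 13.69 mol
Step 2:
n(L) available = 13.69 mol
n(Q) = 3.850×1000 / 231.50 = 16.63 mol
n/ν → L: 13.69, Q: 16.63; L is limiting.
n(A) = (3/1) × 13.69 = 41.07 mol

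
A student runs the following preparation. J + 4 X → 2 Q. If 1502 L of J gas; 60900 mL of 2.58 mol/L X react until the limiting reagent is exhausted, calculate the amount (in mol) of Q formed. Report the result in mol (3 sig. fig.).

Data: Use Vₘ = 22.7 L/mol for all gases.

n(J) = 1502 / 22.7 = 66.17 mol
n(X) = 2.58 × 60900/1000 = 157.1 mol
n/ν → J: 66.17, X: 39.28; X is limiting.
n(Q) = (2/4) × 157.1 = 78.55 mol

78.6 mol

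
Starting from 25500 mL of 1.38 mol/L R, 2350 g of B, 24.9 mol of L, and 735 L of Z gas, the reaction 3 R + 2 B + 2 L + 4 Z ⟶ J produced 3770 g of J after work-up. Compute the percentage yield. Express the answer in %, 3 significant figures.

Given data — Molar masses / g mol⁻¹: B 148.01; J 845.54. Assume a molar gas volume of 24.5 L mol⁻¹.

n(R) = 1.38 × 25500/1000 = 35.19 mol
n(B) = 2350 / 148.01 = 15.88 mol
n(L) = 24.90 mol
n(Z) = 735.0 / 24.5 = 30.00 mol
n/ν for R = 35.19/3 = 11.73
n/ν for B = 15.88/2 = 7.940
n/ν for L = 24.90/2 = 12.45
n/ν for Z = 30.00/4 = 7.500
Smallest n/ν is Z → limiting reagent.
theoretical n(J) = (1/4) × 30.00 = 7.500 mol → 6342 g
% yield = 3770 / 6342 × 100 = 59.44 %

59.4 %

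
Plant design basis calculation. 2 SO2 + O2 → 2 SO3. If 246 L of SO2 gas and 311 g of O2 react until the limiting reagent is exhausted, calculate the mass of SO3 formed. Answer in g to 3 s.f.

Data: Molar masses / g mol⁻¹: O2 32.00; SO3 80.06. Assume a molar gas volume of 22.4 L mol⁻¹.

n(SO2) = 246.0 / 22.4 = 10.98 mol
n(O2) = 311.0 / 32.00 = 9.719 mol
n/ν for SO2 = 10.98/2 = 5.490
n/ν for O2 = 9.719/1 = 9.719
Smallest n/ν is SO2 → limiting reagent.
n(SO3) = (2/2) × 10.98 = 10.98 mol
mass = 10.98 × 80.06 = 879.1 g

879 g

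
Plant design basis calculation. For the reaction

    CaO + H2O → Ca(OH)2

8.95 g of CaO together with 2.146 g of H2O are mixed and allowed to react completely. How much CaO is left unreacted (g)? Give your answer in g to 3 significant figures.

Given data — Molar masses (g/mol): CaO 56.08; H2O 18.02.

2.27 g

n(CaO) = 8.950 / 56.08 = 0.1596 mol
n(H2O) = 2.146 / 18.02 = 0.1191 mol
n/ν → CaO: 0.1596, H2O: 0.1191; H2O is limiting.
CaO consumed = (1/1) × 0.1191 = 0.1191 mol
CaO remaining = 0.1596 − 0.1191 = 0.04050 mol
mass = 0.04050 × 56.08 = 2.271 g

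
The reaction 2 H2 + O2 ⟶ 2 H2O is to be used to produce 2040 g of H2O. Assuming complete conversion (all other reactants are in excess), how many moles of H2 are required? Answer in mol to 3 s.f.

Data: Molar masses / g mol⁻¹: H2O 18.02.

113 mol

n(H2O) = 2040 / 18.02 = 113.2 mol
n(H2) = (2/2) × 113.2 = 113.2 mol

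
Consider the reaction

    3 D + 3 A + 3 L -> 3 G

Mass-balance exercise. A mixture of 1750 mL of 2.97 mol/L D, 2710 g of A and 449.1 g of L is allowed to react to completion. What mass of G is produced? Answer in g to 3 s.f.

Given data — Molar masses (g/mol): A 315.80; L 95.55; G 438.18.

n(D) = 2.97 × 1750/1000 = 5.198 mol
n(A) = 2710 / 315.80 = 8.581 mol
n(L) = 449.1 / 95.55 = 4.700 mol
n/ν for D = 5.198/3 = 1.733
n/ν for A = 8.581/3 = 2.860
n/ν for L = 4.700/3 = 1.567
Smallest n/ν is L → limiting reagent.
n(G) = (3/3) × 4.700 = 4.700 mol
mass = 4.700 × 438.18 = 2059 g

2060 g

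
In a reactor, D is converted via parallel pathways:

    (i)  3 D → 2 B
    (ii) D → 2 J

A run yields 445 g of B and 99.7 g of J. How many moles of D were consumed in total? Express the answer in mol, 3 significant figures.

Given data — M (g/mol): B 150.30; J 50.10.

n(B) = 445 / 150.30 = 2.961 mol
n(J) = 99.7 / 50.10 = 1.990 mol
n(D) via (i) = (3/2)×2.961 = 4.442 mol
n(D) via (ii) = (1/2)×1.990 = 0.9950 mol
total n(D) = 4.442 + 0.9950 = 5.437 mol

5.44 mol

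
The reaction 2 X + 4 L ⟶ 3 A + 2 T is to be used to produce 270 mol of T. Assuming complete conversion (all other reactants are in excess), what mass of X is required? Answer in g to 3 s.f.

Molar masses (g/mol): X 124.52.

33600 g

n(T) = 270.0 mol
n(X) = (2/2) × 270.0 = 270.0 mol
mass = 270.0 × 124.52 = 33620 g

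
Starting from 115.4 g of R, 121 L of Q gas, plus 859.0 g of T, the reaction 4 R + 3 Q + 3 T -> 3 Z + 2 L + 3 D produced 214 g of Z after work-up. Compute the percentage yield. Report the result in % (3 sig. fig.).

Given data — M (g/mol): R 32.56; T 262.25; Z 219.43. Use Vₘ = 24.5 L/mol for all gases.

n(R) = 115.4 / 32.56 = 3.544 mol
n(Q) = 121.0 / 24.5 = 4.939 mol
n(T) = 859.0 / 262.25 = 3.276 mol
n/ν → R: 0.8860, Q: 1.646, T: 1.092; R is limiting.
theoretical n(Z) = (3/4) × 3.544 = 2.658 mol → 583.2 g
% yield = 214 / 583.2 × 100 = 36.69 %

36.7 %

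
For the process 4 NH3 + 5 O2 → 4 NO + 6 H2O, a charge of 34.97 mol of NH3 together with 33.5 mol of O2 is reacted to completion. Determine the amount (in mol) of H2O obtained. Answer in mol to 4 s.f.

40.20 mol

n(NH3) = 34.97 mol
n(O2) = 33.50 mol
n/ν for NH3 = 34.97/4 = 8.743
n/ν for O2 = 33.50/5 = 6.700
Smallest n/ν is O2 → limiting reagent.
n(H2O) = (6/5) × 33.50 = 40.20 mol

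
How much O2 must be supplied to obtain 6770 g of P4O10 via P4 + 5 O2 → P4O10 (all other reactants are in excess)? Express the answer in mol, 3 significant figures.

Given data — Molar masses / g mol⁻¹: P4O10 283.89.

n(P4O10) = 6770 / 283.89 = 23.85 mol
n(O2) = (5/1) × 23.85 = 119.3 mol

119 mol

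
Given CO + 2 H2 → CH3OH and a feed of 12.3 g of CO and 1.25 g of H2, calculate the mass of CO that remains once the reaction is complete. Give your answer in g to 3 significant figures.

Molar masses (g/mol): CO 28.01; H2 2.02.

n(CO) = 12.30 / 28.01 = 0.4391 mol
n(H2) = 1.250 / 2.02 = 0.6188 mol
n/ν for CO = 0.4391/1 = 0.4391
n/ν for H2 = 0.6188/2 = 0.3094
Smallest n/ν is H2 → limiting reagent.
CO consumed = (1/2) × 0.6188 = 0.3094 mol
CO remaining = 0.4391 − 0.3094 = 0.1297 mol
mass = 0.1297 × 28.01 = 3.633 g

3.63 g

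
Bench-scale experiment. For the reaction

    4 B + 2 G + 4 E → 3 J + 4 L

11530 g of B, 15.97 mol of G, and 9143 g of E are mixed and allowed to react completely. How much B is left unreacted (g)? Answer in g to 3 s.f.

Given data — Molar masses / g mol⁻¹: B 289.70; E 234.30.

2280 g

n(B) = 11530 / 289.70 = 39.80 mol
n(G) = 15.97 mol
n(E) = 9143 / 234.30 = 39.02 mol
n/ν → B: 9.950, G: 7.985, E: 9.755; G is limiting.
B consumed = (4/2) × 15.97 = 31.94 mol
B remaining = 39.80 − 31.94 = 7.860 mol
mass = 7.860 × 289.70 = 2277 g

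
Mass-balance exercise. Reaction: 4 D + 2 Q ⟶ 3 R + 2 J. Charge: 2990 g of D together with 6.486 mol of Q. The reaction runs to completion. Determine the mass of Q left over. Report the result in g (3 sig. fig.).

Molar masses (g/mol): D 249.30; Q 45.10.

n(D) = 2990 / 249.30 = 11.99 mol
n(Q) = 6.486 mol
n/ν for D = 11.99/4 = 2.998
n/ν for Q = 6.486/2 = 3.243
Smallest n/ν is D → limiting reagent.
Q consumed = (2/4) × 11.99 = 5.995 mol
Q remaining = 6.486 − 5.995 = 0.4910 mol
mass = 0.4910 × 45.10 = 22.14 g

22.1 g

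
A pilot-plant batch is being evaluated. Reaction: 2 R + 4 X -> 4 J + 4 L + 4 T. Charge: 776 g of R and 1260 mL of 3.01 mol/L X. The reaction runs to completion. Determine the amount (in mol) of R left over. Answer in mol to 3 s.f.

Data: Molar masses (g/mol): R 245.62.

n(R) = 776.0 / 245.62 = 3.159 mol
n(X) = 3.01 × 1260/1000 = 3.793 mol
n/ν for R = 3.159/2 = 1.580
n/ν for X = 3.793/4 = 0.9483
Smallest n/ν is X → limiting reagent.
R consumed = (2/4) × 3.793 = 1.897 mol
R remaining = 3.159 − 1.897 = 1.262 mol

1.26 mol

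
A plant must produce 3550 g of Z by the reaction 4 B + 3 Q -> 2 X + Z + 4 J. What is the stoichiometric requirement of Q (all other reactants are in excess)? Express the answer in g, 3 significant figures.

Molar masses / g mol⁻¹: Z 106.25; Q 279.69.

28000 g

n(Z) = 3550 / 106.25 = 33.41 mol
n(Q) = (3/1) × 33.41 = 100.2 mol
mass = 100.2 × 279.69 = 28020 g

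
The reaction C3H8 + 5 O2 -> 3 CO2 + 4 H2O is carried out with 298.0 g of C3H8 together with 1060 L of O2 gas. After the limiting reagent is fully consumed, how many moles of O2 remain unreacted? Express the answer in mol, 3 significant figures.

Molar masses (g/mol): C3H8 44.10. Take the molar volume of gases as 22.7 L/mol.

n(C3H8) = 298.0 / 44.10 = 6.757 mol
n(O2) = 1060 / 22.7 = 46.70 mol
n/ν → C3H8: 6.757, O2: 9.340; C3H8 is limiting.
O2 consumed = (5/1) × 6.757 = 33.79 mol
O2 remaining = 46.70 − 33.79 = 12.91 mol

12.9 mol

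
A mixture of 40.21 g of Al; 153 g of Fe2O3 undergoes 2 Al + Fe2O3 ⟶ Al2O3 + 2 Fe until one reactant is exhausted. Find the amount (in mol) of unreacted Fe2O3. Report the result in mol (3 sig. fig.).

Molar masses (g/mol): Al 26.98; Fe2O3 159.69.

0.213 mol

n(Al) = 40.21 / 26.98 = 1.490 mol
n(Fe2O3) = 153.0 / 159.69 = 0.9581 mol
n/ν for Al = 1.490/2 = 0.7450
n/ν for Fe2O3 = 0.9581/1 = 0.9581
Smallest n/ν is Al → limiting reagent.
Fe2O3 consumed = (1/2) × 1.490 = 0.7450 mol
Fe2O3 remaining = 0.9581 − 0.7450 = 0.2131 mol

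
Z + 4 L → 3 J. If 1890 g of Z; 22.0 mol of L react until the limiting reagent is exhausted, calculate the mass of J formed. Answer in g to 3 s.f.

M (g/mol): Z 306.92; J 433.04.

n(Z) = 1890 / 306.92 = 6.158 mol
n(L) = 22.00 mol
n/ν → Z: 6.158, L: 5.500; L is limiting.
n(J) = (3/4) × 22.00 = 16.50 mol
mass = 16.50 × 433.04 = 7145 g

7150 g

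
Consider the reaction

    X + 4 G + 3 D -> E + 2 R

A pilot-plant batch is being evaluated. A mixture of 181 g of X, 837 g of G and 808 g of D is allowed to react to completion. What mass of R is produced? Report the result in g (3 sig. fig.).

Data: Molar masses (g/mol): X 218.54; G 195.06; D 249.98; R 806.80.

n(X) = 181.0 / 218.54 = 0.8282 mol
n(G) = 837.0 / 195.06 = 4.291 mol
n(D) = 808.0 / 249.98 = 3.232 mol
n/ν for X = 0.8282/1 = 0.8282
n/ν for G = 4.291/4 = 1.073
n/ν for D = 3.232/3 = 1.077
Smallest n/ν is X → limiting reagent.
n(R) = (2/1) × 0.8282 = 1.656 mol
mass = 1.656 × 806.80 = 1336 g

1340 g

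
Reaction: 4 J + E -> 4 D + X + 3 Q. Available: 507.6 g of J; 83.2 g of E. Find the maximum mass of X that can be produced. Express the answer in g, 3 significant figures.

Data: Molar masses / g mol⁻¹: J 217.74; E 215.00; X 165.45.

n(J) = 507.6 / 217.74 = 2.331 mol
n(E) = 83.20 / 215.00 = 0.3870 mol
n/ν → J: 0.5828, E: 0.3870; E is limiting.
n(X) = (1/1) × 0.3870 = 0.3870 mol
mass = 0.3870 × 165.45 = 64.03 g

64.0 g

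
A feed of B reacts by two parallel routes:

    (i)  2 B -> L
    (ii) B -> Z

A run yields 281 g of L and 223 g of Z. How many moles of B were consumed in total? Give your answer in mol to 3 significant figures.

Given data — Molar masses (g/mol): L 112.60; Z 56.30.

n(L) = 281 / 112.60 = 2.496 mol
n(Z) = 223 / 56.30 = 3.961 mol
n(B) via (i) = (2/1)×2.496 = 4.992 mol
n(B) via (ii) = (1/1)×3.961 = 3.961 mol
total n(B) = 4.992 + 3.961 = 8.953 mol

8.95 mol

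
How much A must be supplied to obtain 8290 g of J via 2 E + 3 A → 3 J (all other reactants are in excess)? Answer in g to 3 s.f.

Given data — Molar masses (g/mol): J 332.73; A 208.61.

n(J) = 8290 / 332.73 = 24.92 mol
n(A) = (3/3) × 24.92 = 24.92 mol
mass = 24.92 × 208.61 = 5199 g

5200 g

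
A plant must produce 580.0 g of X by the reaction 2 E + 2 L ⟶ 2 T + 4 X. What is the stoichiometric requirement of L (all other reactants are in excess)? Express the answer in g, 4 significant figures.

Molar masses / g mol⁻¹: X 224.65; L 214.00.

276.3 g

n(X) = 580.0 / 224.65 = 2.582 mol
n(L) = (2/4) × 2.582 = 1.291 mol
mass = 1.291 × 214.00 = 276.3 g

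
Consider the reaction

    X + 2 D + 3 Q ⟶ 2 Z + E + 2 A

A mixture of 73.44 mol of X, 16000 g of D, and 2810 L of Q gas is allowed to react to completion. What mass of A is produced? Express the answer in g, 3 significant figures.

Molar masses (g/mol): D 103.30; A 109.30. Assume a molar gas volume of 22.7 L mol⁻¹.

9020 g

n(X) = 73.44 mol
n(D) = 16000 / 103.30 = 154.9 mol
n(Q) = 2810 / 22.7 = 123.8 mol
n/ν → X: 73.44, D: 77.45, Q: 41.27; Q is limiting.
n(A) = (2/3) × 123.8 = 82.53 mol
mass = 82.53 × 109.30 = 9021 g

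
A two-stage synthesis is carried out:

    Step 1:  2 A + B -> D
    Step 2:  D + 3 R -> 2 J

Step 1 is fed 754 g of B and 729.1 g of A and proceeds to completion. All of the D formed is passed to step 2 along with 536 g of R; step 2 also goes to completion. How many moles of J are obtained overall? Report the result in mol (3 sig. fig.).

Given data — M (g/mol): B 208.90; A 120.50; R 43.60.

Step 1:
n(B) = 754.0 / 208.90 = 3.609 mol
n(A) = 729.1 / 120.50 = 6.051 mol
n/ν for B = 3.609/1 = 3.609
n/ν for A = 6.051/2 = 3.026
Smallest n/ν is A → limiting reagent.
n(D) produced = (1/2) × 6.051 = 3.026 mol
Step 2:
n(D) available = 3.026 mol
n(R) = 536.0 / 43.60 = 12.29 mol
n/ν for D = 3.026/1 = 3.026
n/ν for R = 12.29/3 = 4.097
Smallest n/ν is D → limiting reagent.
n(J) = (2/1) × 3.026 = 6.052 mol

6.05 mol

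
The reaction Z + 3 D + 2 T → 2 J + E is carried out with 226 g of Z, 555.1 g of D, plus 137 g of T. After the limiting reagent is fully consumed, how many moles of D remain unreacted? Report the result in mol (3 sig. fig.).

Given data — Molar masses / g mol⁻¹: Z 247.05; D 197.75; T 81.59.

0.288 mol

n(Z) = 226.0 / 247.05 = 0.9148 mol
n(D) = 555.1 / 197.75 = 2.807 mol
n(T) = 137.0 / 81.59 = 1.679 mol
n/ν for Z = 0.9148/1 = 0.9148
n/ν for D = 2.807/3 = 0.9357
n/ν for T = 1.679/2 = 0.8395
Smallest n/ν is T → limiting reagent.
D consumed = (3/2) × 1.679 = 2.519 mol
D remaining = 2.807 − 2.519 = 0.2880 mol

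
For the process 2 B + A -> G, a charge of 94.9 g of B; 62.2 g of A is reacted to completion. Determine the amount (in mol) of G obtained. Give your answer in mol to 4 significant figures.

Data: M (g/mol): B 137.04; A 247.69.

n(B) = 94.90 / 137.04 = 0.6925 mol
n(A) = 62.20 / 247.69 = 0.2511 mol
n/ν for B = 0.6925/2 = 0.3463
n/ν for A = 0.2511/1 = 0.2511
Smallest n/ν is A → limiting reagent.
n(G) = (1/1) × 0.2511 = 0.2511 mol

0.2511 mol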